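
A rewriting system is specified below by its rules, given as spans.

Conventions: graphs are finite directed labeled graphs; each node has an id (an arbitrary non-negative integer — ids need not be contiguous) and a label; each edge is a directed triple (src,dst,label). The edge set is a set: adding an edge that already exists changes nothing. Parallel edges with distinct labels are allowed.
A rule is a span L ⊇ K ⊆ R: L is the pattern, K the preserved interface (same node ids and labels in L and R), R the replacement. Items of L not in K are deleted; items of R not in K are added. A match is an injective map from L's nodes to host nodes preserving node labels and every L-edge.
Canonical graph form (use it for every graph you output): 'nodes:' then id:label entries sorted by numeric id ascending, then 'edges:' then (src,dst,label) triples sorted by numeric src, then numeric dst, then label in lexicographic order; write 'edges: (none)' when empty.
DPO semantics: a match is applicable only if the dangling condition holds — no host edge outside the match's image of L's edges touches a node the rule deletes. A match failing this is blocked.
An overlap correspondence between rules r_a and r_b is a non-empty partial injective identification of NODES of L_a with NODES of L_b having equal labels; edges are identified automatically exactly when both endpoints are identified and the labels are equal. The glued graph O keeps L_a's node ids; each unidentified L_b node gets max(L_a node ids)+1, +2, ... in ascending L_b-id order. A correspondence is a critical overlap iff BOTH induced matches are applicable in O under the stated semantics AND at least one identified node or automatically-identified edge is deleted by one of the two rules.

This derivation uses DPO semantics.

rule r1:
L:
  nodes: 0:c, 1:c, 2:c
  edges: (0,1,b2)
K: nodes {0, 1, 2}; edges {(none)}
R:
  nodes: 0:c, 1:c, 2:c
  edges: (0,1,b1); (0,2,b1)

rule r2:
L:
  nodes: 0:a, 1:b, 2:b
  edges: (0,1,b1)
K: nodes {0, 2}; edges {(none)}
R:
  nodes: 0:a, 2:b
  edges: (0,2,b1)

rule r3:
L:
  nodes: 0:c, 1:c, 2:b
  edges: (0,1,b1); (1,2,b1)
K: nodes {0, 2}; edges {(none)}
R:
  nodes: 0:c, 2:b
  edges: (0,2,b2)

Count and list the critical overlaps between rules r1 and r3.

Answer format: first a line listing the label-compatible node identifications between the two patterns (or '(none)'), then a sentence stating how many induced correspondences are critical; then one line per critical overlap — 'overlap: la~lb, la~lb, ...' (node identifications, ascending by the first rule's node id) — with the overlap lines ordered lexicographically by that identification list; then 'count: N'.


label-compatible node identifications between L(r1) and L(r3): 0~0, 0~1, 1~0, 1~1, 2~0, 2~1
3 of the induced correspondences are critical overlaps of r1 and r3.
overlap: 0~0, 2~1
overlap: 1~0, 2~1
overlap: 2~1
count: 3


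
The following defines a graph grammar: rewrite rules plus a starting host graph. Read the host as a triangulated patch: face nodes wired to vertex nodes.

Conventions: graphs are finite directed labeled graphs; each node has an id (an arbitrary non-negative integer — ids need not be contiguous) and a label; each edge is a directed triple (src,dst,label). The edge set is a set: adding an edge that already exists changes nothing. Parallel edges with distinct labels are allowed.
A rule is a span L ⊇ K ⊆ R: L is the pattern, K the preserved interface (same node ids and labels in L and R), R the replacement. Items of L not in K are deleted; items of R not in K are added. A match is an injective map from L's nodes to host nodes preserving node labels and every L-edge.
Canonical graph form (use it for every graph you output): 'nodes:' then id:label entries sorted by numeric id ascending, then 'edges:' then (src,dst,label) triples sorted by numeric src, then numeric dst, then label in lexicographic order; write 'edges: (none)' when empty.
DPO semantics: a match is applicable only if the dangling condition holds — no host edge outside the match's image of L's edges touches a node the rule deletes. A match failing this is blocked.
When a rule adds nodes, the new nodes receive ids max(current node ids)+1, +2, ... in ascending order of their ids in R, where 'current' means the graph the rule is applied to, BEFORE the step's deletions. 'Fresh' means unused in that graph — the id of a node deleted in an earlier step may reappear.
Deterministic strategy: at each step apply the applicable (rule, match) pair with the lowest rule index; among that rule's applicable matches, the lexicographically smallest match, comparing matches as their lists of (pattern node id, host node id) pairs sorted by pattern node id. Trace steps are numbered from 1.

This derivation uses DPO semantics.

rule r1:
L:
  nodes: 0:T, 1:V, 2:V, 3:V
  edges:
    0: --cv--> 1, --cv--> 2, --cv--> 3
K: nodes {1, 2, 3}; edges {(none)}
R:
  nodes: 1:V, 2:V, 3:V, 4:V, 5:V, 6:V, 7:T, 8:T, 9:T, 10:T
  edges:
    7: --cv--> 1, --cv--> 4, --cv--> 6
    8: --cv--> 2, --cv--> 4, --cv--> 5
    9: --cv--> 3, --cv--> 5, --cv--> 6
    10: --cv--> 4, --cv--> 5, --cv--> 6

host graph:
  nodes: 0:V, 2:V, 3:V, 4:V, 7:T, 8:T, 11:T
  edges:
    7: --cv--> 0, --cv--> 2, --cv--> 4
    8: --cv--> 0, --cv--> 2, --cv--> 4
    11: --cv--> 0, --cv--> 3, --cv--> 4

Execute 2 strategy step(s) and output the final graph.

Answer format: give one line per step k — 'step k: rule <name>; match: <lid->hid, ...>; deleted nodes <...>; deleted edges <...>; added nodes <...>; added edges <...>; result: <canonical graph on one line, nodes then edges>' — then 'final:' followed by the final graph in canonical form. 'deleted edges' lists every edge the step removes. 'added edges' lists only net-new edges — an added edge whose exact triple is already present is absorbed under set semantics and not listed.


step 1: rule r1; match: 0->7, 1->0, 2->2, 3->4; deleted nodes 7; deleted edges (7,0,cv); (7,2,cv); (7,4,cv); added nodes 12, 13, 14, 15, 16, 17, 18; added edges (15,0,cv); (15,12,cv); (15,14,cv); (16,2,cv); (16,12,cv); (16,13,cv); (17,4,cv); (17,13,cv); (17,14,cv); (18,12,cv); (18,13,cv); (18,14,cv); result: nodes: 0:V, 2:V, 3:V, 4:V, 8:T, 11:T, 12:V, 13:V, 14:V, 15:T, 16:T, 17:T, 18:T edges: (8,0,cv); (8,2,cv); (8,4,cv); (11,0,cv); (11,3,cv); (11,4,cv); (15,0,cv); (15,12,cv); (15,14,cv); (16,2,cv); (16,12,cv); (16,13,cv); (17,4,cv); (17,13,cv); (17,14,cv); (18,12,cv); (18,13,cv); (18,14,cv)
step 2: rule r1; match: 0->8, 1->0, 2->2, 3->4; deleted nodes 8; deleted edges (8,0,cv); (8,2,cv); (8,4,cv); added nodes 19, 20, 21, 22, 23, 24, 25; added edges (22,0,cv); (22,19,cv); (22,21,cv); (23,2,cv); (23,19,cv); (23,20,cv); (24,4,cv); (24,20,cv); (24,21,cv); (25,19,cv); (25,20,cv); (25,21,cv); result: nodes: 0:V, 2:V, 3:V, 4:V, 11:T, 12:V, 13:V, 14:V, 15:T, 16:T, 17:T, 18:T, 19:V, 20:V, 21:V, 22:T, 23:T, 24:T, 25:T edges: (11,0,cv); (11,3,cv); (11,4,cv); (15,0,cv); (15,12,cv); (15,14,cv); (16,2,cv); (16,12,cv); (16,13,cv); (17,4,cv); (17,13,cv); (17,14,cv); (18,12,cv); (18,13,cv); (18,14,cv); (22,0,cv); (22,19,cv); (22,21,cv); (23,2,cv); (23,19,cv); (23,20,cv); (24,4,cv); (24,20,cv); (24,21,cv); (25,19,cv); (25,20,cv); (25,21,cv)
final:
nodes: 0:V, 2:V, 3:V, 4:V, 11:T, 12:V, 13:V, 14:V, 15:T, 16:T, 17:T, 18:T, 19:V, 20:V, 21:V, 22:T, 23:T, 24:T, 25:T
edges: (11,0,cv); (11,3,cv); (11,4,cv); (15,0,cv); (15,12,cv); (15,14,cv); (16,2,cv); (16,12,cv); (16,13,cv); (17,4,cv); (17,13,cv); (17,14,cv); (18,12,cv); (18,13,cv); (18,14,cv); (22,0,cv); (22,19,cv); (22,21,cv); (23,2,cv); (23,19,cv); (23,20,cv); (24,4,cv); (24,20,cv); (24,21,cv); (25,19,cv); (25,20,cv); (25,21,cv)


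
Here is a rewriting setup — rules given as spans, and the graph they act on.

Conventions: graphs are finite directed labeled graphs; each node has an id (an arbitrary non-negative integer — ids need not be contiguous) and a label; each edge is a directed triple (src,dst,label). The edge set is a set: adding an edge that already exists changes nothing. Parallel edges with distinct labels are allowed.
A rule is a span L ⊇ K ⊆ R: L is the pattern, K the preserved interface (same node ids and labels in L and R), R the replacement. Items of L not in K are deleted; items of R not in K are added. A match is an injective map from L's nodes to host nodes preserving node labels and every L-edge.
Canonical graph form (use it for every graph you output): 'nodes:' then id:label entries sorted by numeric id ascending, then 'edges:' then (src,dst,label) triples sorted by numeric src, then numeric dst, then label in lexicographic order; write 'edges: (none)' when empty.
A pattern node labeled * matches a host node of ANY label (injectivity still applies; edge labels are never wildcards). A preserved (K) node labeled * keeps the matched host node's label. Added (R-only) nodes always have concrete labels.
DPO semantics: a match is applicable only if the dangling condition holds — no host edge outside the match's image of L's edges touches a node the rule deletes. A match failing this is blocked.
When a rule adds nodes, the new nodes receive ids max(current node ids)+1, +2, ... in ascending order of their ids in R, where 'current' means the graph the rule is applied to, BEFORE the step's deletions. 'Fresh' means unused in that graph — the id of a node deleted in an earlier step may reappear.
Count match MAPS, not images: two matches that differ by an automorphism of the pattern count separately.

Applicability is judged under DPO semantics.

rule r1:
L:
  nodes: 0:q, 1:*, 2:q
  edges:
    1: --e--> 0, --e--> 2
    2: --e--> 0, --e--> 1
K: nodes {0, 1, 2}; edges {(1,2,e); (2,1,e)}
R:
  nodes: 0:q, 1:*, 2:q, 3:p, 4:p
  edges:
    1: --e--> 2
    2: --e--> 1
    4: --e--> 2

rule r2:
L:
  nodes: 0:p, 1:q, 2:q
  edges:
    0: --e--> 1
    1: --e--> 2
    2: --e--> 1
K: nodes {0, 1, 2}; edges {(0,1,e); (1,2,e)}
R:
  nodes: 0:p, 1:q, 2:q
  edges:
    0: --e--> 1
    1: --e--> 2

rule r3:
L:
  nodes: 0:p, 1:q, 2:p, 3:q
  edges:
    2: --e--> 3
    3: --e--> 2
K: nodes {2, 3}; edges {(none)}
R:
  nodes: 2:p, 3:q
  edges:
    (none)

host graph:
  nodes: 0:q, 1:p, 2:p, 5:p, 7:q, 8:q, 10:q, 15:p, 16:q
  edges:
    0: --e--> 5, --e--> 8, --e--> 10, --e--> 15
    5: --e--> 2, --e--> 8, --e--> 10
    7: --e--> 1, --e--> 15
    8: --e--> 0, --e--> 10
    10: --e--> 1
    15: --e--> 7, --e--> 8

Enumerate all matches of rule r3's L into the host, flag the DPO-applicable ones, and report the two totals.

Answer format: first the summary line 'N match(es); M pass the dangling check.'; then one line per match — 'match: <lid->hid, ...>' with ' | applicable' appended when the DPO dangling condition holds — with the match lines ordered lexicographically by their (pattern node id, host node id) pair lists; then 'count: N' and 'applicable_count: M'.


12 match(es); 0 pass the dangling check.
match: 0->1, 1->0, 2->15, 3->7
match: 0->1, 1->8, 2->15, 3->7
match: 0->1, 1->10, 2->15, 3->7
match: 0->1, 1->16, 2->15, 3->7
match: 0->2, 1->0, 2->15, 3->7
match: 0->2, 1->8, 2->15, 3->7
match: 0->2, 1->10, 2->15, 3->7
match: 0->2, 1->16, 2->15, 3->7
match: 0->5, 1->0, 2->15, 3->7
match: 0->5, 1->8, 2->15, 3->7
match: 0->5, 1->10, 2->15, 3->7
match: 0->5, 1->16, 2->15, 3->7
count: 12
applicable_count: 0


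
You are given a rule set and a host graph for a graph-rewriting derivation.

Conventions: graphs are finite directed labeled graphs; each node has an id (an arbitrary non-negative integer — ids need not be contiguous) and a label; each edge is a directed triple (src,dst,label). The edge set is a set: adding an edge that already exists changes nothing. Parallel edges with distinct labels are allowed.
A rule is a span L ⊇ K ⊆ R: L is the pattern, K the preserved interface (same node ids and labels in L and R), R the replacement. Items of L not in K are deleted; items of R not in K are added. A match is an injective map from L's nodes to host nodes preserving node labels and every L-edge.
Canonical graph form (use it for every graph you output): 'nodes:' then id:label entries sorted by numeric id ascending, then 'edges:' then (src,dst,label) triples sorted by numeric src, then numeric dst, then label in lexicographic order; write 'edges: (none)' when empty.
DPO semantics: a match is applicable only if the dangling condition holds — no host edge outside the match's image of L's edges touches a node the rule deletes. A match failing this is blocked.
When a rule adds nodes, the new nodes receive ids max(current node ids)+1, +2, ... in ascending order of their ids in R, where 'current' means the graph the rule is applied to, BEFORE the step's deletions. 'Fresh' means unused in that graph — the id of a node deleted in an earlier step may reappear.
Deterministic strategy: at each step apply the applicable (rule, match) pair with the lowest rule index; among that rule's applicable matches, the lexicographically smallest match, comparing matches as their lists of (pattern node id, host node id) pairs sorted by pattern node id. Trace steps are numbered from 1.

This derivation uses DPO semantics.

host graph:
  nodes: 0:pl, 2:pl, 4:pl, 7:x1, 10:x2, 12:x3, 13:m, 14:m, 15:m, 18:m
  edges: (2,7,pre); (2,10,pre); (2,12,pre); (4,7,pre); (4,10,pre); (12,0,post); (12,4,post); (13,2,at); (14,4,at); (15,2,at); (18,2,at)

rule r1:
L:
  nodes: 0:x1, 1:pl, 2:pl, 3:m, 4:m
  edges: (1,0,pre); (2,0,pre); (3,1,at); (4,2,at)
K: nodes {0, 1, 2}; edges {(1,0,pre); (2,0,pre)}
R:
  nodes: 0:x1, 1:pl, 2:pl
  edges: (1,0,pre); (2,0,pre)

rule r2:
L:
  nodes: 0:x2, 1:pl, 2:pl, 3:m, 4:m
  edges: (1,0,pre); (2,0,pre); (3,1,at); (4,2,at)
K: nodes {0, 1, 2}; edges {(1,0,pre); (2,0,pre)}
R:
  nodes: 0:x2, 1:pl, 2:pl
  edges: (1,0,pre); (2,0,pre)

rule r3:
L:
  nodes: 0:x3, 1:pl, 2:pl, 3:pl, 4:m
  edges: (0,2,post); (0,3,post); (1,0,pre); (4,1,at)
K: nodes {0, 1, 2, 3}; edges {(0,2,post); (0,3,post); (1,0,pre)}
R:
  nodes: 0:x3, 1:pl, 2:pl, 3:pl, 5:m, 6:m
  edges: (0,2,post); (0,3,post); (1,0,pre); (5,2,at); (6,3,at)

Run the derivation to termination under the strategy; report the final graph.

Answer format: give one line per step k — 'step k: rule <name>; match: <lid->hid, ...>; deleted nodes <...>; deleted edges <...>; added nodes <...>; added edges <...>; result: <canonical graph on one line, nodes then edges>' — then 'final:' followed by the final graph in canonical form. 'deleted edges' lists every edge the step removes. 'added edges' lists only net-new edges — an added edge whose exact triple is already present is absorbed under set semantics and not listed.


step 1: rule r1; match: 0->7, 1->2, 2->4, 3->13, 4->14; deleted nodes 13, 14; deleted edges (13,2,at); (14,4,at); added nodes (none); added edges (none); result: nodes: 0:pl, 2:pl, 4:pl, 7:x1, 10:x2, 12:x3, 15:m, 18:m edges: (2,7,pre); (2,10,pre); (2,12,pre); (4,7,pre); (4,10,pre); (12,0,post); (12,4,post); (15,2,at); (18,2,at)
step 2: rule r3; match: 0->12, 1->2, 2->0, 3->4, 4->15; deleted nodes 15; deleted edges (15,2,at); added nodes 19, 20; added edges (19,0,at); (20,4,at); result: nodes: 0:pl, 2:pl, 4:pl, 7:x1, 10:x2, 12:x3, 18:m, 19:m, 20:m edges: (2,7,pre); (2,10,pre); (2,12,pre); (4,7,pre); (4,10,pre); (12,0,post); (12,4,post); (18,2,at); (19,0,at); (20,4,at)
step 3: rule r1; match: 0->7, 1->2, 2->4, 3->18, 4->20; deleted nodes 18, 20; deleted edges (18,2,at); (20,4,at); added nodes (none); added edges (none); result: nodes: 0:pl, 2:pl, 4:pl, 7:x1, 10:x2, 12:x3, 19:m edges: (2,7,pre); (2,10,pre); (2,12,pre); (4,7,pre); (4,10,pre); (12,0,post); (12,4,post); (19,0,at)
final:
nodes: 0:pl, 2:pl, 4:pl, 7:x1, 10:x2, 12:x3, 19:m
edges: (2,7,pre); (2,10,pre); (2,12,pre); (4,7,pre); (4,10,pre); (12,0,post); (12,4,post); (19,0,at)


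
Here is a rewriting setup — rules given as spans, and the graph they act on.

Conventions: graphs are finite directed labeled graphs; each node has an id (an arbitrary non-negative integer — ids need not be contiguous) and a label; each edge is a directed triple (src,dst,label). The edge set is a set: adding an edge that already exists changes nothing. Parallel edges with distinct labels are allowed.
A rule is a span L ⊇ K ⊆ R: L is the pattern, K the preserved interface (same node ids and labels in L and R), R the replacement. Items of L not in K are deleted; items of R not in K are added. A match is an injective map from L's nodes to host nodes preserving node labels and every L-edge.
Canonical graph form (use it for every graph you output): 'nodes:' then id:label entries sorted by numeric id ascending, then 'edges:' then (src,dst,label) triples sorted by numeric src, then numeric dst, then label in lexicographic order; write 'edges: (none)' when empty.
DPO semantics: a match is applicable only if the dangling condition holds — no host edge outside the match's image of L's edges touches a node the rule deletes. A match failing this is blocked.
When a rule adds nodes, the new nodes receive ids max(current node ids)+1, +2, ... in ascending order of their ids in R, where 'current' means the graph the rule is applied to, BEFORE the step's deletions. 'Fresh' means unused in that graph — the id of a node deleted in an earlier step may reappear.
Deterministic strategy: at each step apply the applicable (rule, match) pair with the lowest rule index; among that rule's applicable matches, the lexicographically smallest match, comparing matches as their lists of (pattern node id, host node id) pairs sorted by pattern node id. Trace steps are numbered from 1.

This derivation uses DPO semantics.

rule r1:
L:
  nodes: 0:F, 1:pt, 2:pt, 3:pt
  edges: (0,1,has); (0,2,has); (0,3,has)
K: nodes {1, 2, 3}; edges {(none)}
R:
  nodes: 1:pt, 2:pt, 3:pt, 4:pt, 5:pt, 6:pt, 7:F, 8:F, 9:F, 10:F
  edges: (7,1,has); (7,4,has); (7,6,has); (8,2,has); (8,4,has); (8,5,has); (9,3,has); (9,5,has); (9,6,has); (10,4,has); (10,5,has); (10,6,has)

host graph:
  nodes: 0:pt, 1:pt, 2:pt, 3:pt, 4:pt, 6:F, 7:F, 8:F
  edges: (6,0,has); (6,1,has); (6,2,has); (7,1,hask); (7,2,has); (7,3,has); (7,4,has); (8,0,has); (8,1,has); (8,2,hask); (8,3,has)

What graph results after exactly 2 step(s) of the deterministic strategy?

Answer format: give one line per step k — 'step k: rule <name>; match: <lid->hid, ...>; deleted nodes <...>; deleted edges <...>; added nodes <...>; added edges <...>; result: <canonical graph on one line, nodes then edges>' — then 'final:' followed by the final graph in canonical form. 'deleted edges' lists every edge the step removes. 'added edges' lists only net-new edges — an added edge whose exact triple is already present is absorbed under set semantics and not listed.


step 1: rule r1; match: 0->6, 1->0, 2->1, 3->2; deleted nodes 6; deleted edges (6,0,has); (6,1,has); (6,2,has); added nodes 9, 10, 11, 12, 13, 14, 15; added edges (12,0,has); (12,9,has); (12,11,has); (13,1,has); (13,9,has); (13,10,has); (14,2,has); (14,10,has); (14,11,has); (15,9,has); (15,10,has); (15,11,has); result: nodes: 0:pt, 1:pt, 2:pt, 3:pt, 4:pt, 7:F, 8:F, 9:pt, 10:pt, 11:pt, 12:F, 13:F, 14:F, 15:F edges: (7,1,hask); (7,2,has); (7,3,has); (7,4,has); (8,0,has); (8,1,has); (8,2,hask); (8,3,has); (12,0,has); (12,9,has); (12,11,has); (13,1,has); (13,9,has); (13,10,has); (14,2,has); (14,10,has); (14,11,has); (15,9,has); (15,10,has); (15,11,has)
step 2: rule r1; match: 0->12, 1->0, 2->9, 3->11; deleted nodes 12; deleted edges (12,0,has); (12,9,has); (12,11,has); added nodes 16, 17, 18, 19, 20, 21, 22; added edges (19,0,has); (19,16,has); (19,18,has); (20,9,has); (20,16,has); (20,17,has); (21,11,has); (21,17,has); (21,18,has); (22,16,has); (22,17,has); (22,18,has); result: nodes: 0:pt, 1:pt, 2:pt, 3:pt, 4:pt, 7:F, 8:F, 9:pt, 10:pt, 11:pt, 13:F, 14:F, 15:F, 16:pt, 17:pt, 18:pt, 19:F, 20:F, 21:F, 22:F edges: (7,1,hask); (7,2,has); (7,3,has); (7,4,has); (8,0,has); (8,1,has); (8,2,hask); (8,3,has); (13,1,has); (13,9,has); (13,10,has); (14,2,has); (14,10,has); (14,11,has); (15,9,has); (15,10,has); (15,11,has); (19,0,has); (19,16,has); (19,18,has); (20,9,has); (20,16,has); (20,17,has); (21,11,has); (21,17,has); (21,18,has); (22,16,has); (22,17,has); (22,18,has)
final:
nodes: 0:pt, 1:pt, 2:pt, 3:pt, 4:pt, 7:F, 8:F, 9:pt, 10:pt, 11:pt, 13:F, 14:F, 15:F, 16:pt, 17:pt, 18:pt, 19:F, 20:F, 21:F, 22:F
edges: (7,1,hask); (7,2,has); (7,3,has); (7,4,has); (8,0,has); (8,1,has); (8,2,hask); (8,3,has); (13,1,has); (13,9,has); (13,10,has); (14,2,has); (14,10,has); (14,11,has); (15,9,has); (15,10,has); (15,11,has); (19,0,has); (19,16,has); (19,18,has); (20,9,has); (20,16,has); (20,17,has); (21,11,has); (21,17,has); (21,18,has); (22,16,has); (22,17,has); (22,18,has)


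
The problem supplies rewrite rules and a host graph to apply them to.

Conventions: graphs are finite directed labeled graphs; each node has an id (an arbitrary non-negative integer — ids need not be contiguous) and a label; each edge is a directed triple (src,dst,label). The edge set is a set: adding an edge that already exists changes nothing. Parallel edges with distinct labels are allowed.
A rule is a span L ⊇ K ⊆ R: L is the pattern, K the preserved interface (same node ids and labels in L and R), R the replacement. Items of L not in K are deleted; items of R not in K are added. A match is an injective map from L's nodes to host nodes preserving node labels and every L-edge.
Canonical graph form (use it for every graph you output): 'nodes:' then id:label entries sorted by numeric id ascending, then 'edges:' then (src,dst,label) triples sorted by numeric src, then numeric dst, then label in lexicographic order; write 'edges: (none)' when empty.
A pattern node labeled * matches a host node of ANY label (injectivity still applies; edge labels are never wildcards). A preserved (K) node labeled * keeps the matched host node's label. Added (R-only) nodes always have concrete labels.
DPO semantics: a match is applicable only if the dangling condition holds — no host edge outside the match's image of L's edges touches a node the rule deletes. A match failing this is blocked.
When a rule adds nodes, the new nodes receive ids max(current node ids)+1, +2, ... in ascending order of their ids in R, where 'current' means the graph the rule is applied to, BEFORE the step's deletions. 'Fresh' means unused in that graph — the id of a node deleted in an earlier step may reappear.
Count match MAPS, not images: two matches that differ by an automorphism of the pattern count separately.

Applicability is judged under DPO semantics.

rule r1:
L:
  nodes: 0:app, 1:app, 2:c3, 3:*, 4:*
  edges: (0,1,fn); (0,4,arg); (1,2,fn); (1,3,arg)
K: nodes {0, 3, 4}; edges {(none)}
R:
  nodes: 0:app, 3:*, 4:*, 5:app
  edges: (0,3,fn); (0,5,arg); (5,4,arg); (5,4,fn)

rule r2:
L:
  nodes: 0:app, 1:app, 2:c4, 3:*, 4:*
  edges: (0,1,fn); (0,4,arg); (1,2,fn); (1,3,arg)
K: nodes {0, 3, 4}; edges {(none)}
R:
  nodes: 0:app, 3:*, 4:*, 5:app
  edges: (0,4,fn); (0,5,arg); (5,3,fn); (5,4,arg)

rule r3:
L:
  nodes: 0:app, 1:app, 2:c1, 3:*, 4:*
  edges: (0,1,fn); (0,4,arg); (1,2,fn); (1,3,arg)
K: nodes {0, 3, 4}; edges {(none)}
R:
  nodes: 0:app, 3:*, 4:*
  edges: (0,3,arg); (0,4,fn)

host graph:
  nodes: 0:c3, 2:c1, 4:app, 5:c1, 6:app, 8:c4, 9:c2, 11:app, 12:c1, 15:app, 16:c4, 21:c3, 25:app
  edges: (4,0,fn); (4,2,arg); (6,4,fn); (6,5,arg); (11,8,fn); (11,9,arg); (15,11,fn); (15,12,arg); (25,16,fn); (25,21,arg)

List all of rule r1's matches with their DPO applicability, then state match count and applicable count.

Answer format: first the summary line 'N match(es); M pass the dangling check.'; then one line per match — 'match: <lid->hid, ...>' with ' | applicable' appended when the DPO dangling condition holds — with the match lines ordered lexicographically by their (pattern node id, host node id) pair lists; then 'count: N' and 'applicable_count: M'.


1 match(es); 1 pass the dangling check.
match: 0->6, 1->4, 2->0, 3->2, 4->5 | applicable
count: 1
applicable_count: 1


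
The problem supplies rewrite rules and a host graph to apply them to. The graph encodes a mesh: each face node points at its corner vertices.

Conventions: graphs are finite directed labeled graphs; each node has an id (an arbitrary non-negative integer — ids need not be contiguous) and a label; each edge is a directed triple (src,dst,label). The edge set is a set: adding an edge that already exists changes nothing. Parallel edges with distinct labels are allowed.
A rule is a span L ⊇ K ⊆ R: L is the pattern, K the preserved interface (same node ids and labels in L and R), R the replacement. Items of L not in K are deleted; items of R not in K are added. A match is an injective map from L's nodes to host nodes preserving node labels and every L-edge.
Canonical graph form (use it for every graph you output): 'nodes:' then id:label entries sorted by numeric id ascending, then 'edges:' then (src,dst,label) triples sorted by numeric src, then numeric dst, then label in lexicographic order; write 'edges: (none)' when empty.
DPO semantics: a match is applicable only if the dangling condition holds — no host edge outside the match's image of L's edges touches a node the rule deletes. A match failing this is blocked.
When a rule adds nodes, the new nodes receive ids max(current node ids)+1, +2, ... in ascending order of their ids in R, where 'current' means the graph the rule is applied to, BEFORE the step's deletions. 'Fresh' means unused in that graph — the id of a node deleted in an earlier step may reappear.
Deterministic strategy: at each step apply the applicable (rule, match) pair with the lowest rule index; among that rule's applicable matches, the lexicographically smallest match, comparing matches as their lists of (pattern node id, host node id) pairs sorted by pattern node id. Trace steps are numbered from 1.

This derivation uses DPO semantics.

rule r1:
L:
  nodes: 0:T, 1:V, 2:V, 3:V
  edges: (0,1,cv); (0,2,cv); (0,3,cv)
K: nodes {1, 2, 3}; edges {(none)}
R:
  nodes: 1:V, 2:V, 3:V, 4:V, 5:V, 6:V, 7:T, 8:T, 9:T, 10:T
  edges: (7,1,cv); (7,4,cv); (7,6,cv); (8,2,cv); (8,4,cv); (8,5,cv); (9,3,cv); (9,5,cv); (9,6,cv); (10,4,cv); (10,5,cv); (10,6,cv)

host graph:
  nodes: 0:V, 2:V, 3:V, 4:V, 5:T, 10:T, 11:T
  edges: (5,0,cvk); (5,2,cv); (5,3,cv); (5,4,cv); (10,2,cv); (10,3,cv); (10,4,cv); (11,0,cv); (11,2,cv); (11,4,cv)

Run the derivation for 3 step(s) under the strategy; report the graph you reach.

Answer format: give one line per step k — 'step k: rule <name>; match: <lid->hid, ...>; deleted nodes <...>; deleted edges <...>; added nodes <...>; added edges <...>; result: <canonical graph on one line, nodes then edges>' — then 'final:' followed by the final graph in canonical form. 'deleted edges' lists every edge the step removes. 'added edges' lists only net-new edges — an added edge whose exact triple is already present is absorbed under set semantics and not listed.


step 1: rule r1; match: 0->10, 1->2, 2->3, 3->4; deleted nodes 10; deleted edges (10,2,cv); (10,3,cv); (10,4,cv); added nodes 12, 13, 14, 15, 16, 17, 18; added edges (15,2,cv); (15,12,cv); (15,14,cv); (16,3,cv); (16,12,cv); (16,13,cv); (17,4,cv); (17,13,cv); (17,14,cv); (18,12,cv); (18,13,cv); (18,14,cv); result: nodes: 0:V, 2:V, 3:V, 4:V, 5:T, 11:T, 12:V, 13:V, 14:V, 15:T, 16:T, 17:T, 18:T edges: (5,0,cvk); (5,2,cv); (5,3,cv); (5,4,cv); (11,0,cv); (11,2,cv); (11,4,cv); (15,2,cv); (15,12,cv); (15,14,cv); (16,3,cv); (16,12,cv); (16,13,cv); (17,4,cv); (17,13,cv); (17,14,cv); (18,12,cv); (18,13,cv); (18,14,cv)
step 2: rule r1; match: 0->11, 1->0, 2->2, 3->4; deleted nodes 11; deleted edges (11,0,cv); (11,2,cv); (11,4,cv); added nodes 19, 20, 21, 22, 23, 24, 25; added edges (22,0,cv); (22,19,cv); (22,21,cv); (23,2,cv); (23,19,cv); (23,20,cv); (24,4,cv); (24,20,cv); (24,21,cv); (25,19,cv); (25,20,cv); (25,21,cv); result: nodes: 0:V, 2:V, 3:V, 4:V, 5:T, 12:V, 13:V, 14:V, 15:T, 16:T, 17:T, 18:T, 19:V, 20:V, 21:V, 22:T, 23:T, 24:T, 25:T edges: (5,0,cvk); (5,2,cv); (5,3,cv); (5,4,cv); (15,2,cv); (15,12,cv); (15,14,cv); (16,3,cv); (16,12,cv); (16,13,cv); (17,4,cv); (17,13,cv); (17,14,cv); (18,12,cv); (18,13,cv); (18,14,cv); (22,0,cv); (22,19,cv); (22,21,cv); (23,2,cv); (23,19,cv); (23,20,cv); (24,4,cv); (24,20,cv); (24,21,cv); (25,19,cv); (25,20,cv); (25,21,cv)
step 3: rule r1; match: 0->15, 1->2, 2->12, 3->14; deleted nodes 15; deleted edges (15,2,cv); (15,12,cv); (15,14,cv); added nodes 26, 27, 28, 29, 30, 31, 32; added edges (29,2,cv); (29,26,cv); (29,28,cv); (30,12,cv); (30,26,cv); (30,27,cv); (31,14,cv); (31,27,cv); (31,28,cv); (32,26,cv); (32,27,cv); (32,28,cv); result: nodes: 0:V, 2:V, 3:V, 4:V, 5:T, 12:V, 13:V, 14:V, 16:T, 17:T, 18:T, 19:V, 20:V, 21:V, 22:T, 23:T, 24:T, 25:T, 26:V, 27:V, 28:V, 29:T, 30:T, 31:T, 32:T edges: (5,0,cvk); (5,2,cv); (5,3,cv); (5,4,cv); (16,3,cv); (16,12,cv); (16,13,cv); (17,4,cv); (17,13,cv); (17,14,cv); (18,12,cv); (18,13,cv); (18,14,cv); (22,0,cv); (22,19,cv); (22,21,cv); (23,2,cv); (23,19,cv); (23,20,cv); (24,4,cv); (24,20,cv); (24,21,cv); (25,19,cv); (25,20,cv); (25,21,cv); (29,2,cv); (29,26,cv); (29,28,cv); (30,12,cv); (30,26,cv); (30,27,cv); (31,14,cv); (31,27,cv); (31,28,cv); (32,26,cv); (32,27,cv); (32,28,cv)
final:
nodes: 0:V, 2:V, 3:V, 4:V, 5:T, 12:V, 13:V, 14:V, 16:T, 17:T, 18:T, 19:V, 20:V, 21:V, 22:T, 23:T, 24:T, 25:T, 26:V, 27:V, 28:V, 29:T, 30:T, 31:T, 32:T
edges: (5,0,cvk); (5,2,cv); (5,3,cv); (5,4,cv); (16,3,cv); (16,12,cv); (16,13,cv); (17,4,cv); (17,13,cv); (17,14,cv); (18,12,cv); (18,13,cv); (18,14,cv); (22,0,cv); (22,19,cv); (22,21,cv); (23,2,cv); (23,19,cv); (23,20,cv); (24,4,cv); (24,20,cv); (24,21,cv); (25,19,cv); (25,20,cv); (25,21,cv); (29,2,cv); (29,26,cv); (29,28,cv); (30,12,cv); (30,26,cv); (30,27,cv); (31,14,cv); (31,27,cv); (31,28,cv); (32,26,cv); (32,27,cv); (32,28,cv)


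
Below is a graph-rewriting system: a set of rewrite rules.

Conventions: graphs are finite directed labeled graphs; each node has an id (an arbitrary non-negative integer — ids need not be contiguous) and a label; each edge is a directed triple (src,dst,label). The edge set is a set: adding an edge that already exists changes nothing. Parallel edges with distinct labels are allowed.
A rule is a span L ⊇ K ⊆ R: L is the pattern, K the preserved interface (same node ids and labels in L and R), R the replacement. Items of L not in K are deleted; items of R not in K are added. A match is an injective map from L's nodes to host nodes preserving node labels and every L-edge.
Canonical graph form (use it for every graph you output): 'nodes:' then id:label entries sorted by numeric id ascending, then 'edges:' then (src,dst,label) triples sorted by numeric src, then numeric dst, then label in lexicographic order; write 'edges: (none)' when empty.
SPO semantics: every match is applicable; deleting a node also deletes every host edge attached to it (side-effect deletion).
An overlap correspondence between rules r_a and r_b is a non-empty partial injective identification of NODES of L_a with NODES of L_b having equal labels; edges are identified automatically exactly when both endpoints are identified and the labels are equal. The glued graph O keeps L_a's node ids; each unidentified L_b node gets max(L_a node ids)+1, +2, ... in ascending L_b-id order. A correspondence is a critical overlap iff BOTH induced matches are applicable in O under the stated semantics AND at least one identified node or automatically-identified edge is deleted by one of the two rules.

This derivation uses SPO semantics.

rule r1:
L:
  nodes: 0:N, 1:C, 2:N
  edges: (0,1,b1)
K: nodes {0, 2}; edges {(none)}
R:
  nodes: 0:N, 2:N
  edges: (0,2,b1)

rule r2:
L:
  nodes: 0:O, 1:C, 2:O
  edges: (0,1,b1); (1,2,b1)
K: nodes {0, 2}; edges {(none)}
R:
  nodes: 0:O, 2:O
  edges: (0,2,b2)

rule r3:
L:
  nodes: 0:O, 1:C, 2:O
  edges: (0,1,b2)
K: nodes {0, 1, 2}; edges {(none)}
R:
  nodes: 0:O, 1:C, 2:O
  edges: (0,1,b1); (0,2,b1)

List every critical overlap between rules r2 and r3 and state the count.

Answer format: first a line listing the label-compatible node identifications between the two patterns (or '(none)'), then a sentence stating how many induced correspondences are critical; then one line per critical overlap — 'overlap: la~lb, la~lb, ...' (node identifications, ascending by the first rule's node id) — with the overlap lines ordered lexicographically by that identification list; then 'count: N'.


label-compatible node identifications between L(r2) and L(r3): 0~0, 0~2, 1~1, 2~0, 2~2
7 of the induced correspondences are critical overlaps of r2 and r3.
overlap: 0~0, 1~1
overlap: 0~0, 1~1, 2~2
overlap: 0~2, 1~1
overlap: 0~2, 1~1, 2~0
overlap: 1~1
overlap: 1~1, 2~0
overlap: 1~1, 2~2
count: 7


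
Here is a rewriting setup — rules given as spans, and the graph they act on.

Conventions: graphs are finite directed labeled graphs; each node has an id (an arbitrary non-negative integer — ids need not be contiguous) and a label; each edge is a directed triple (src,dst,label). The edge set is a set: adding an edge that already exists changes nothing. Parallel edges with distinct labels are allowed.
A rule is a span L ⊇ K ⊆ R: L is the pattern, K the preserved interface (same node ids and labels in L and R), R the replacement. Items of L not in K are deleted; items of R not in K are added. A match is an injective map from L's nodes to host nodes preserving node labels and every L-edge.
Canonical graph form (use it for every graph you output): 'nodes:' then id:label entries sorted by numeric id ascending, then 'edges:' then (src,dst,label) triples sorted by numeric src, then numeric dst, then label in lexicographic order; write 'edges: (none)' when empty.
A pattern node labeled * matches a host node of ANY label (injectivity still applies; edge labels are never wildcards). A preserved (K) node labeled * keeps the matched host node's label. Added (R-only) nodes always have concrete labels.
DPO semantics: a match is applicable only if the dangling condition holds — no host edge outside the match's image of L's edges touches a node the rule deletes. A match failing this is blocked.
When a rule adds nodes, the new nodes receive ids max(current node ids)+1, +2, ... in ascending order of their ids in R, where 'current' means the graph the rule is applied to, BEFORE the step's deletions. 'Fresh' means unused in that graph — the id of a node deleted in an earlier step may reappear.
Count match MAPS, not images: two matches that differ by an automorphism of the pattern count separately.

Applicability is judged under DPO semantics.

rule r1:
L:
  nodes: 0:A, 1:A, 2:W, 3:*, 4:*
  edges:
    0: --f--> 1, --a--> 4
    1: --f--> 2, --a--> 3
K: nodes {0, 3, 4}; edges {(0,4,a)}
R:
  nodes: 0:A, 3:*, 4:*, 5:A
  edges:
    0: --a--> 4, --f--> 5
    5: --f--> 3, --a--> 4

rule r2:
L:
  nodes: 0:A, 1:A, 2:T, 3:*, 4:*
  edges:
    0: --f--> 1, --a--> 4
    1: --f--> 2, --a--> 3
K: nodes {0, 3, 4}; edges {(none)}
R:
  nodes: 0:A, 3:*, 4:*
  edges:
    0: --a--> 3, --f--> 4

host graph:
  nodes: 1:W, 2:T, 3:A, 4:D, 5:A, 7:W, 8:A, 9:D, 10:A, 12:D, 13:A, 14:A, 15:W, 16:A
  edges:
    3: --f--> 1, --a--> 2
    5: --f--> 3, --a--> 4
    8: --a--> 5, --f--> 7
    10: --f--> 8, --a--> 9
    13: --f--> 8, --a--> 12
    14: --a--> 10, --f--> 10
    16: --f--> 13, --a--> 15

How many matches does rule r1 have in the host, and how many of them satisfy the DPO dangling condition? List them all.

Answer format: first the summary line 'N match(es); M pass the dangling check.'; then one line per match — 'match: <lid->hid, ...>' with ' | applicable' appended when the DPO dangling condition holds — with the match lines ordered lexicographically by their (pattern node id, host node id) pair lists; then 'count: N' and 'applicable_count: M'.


3 match(es); 1 pass the dangling check.
match: 0->5, 1->3, 2->1, 3->2, 4->4 | applicable
match: 0->10, 1->8, 2->7, 3->5, 4->9
match: 0->13, 1->8, 2->7, 3->5, 4->12
count: 3
applicable_count: 1


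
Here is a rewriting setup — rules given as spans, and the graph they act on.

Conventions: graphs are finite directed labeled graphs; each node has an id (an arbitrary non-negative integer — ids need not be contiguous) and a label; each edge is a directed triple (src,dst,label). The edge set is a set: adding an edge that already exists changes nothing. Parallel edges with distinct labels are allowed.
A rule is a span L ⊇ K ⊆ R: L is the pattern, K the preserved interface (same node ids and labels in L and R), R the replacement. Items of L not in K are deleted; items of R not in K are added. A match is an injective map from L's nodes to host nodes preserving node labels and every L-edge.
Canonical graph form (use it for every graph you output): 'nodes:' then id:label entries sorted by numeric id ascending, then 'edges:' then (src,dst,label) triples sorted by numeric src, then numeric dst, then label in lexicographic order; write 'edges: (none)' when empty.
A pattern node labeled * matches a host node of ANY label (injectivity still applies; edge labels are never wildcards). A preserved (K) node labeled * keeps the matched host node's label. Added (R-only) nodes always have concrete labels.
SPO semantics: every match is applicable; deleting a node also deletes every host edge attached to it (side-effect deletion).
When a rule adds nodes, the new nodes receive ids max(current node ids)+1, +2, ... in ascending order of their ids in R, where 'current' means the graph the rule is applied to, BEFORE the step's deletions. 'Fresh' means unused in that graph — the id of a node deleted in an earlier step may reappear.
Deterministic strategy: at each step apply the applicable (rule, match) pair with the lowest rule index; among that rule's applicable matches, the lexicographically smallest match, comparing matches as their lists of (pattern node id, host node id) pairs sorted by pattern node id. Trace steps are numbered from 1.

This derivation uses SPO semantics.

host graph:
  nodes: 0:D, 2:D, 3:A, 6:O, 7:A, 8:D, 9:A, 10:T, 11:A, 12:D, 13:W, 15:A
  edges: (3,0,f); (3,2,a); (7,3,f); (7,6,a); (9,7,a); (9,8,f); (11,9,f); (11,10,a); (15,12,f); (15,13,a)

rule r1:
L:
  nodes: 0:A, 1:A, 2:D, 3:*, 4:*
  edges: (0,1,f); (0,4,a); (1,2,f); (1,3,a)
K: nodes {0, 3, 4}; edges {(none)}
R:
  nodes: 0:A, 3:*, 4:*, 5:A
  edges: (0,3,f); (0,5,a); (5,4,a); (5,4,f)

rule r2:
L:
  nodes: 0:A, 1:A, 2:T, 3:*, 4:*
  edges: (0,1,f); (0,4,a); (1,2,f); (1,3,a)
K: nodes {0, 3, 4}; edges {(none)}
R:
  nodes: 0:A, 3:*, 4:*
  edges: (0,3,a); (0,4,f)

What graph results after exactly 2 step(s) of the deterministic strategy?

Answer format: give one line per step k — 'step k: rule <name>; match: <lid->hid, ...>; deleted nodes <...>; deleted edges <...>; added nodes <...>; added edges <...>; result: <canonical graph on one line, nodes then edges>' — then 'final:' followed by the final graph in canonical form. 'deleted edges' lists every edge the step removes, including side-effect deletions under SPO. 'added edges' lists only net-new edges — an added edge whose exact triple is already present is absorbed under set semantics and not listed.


step 1: rule r1; match: 0->7, 1->3, 2->0, 3->2, 4->6; deleted nodes 0, 3; deleted edges (3,0,f); (3,2,a); (7,3,f); (7,6,a); added nodes 16; added edges (7,2,f); (7,16,a); (16,6,a); (16,6,f); result: nodes: 2:D, 6:O, 7:A, 8:D, 9:A, 10:T, 11:A, 12:D, 13:W, 15:A, 16:A edges: (7,2,f); (7,16,a); (9,7,a); (9,8,f); (11,9,f); (11,10,a); (15,12,f); (15,13,a); (16,6,a); (16,6,f)
step 2: rule r1; match: 0->11, 1->9, 2->8, 3->7, 4->10; deleted nodes 8, 9; deleted edges (9,7,a); (9,8,f); (11,9,f); (11,10,a); added nodes 17; added edges (11,7,f); (11,17,a); (17,10,a); (17,10,f); result: nodes: 2:D, 6:O, 7:A, 10:T, 11:A, 12:D, 13:W, 15:A, 16:A, 17:A edges: (7,2,f); (7,16,a); (11,7,f); (11,17,a); (15,12,f); (15,13,a); (16,6,a); (16,6,f); (17,10,a); (17,10,f)
final:
nodes: 2:D, 6:O, 7:A, 10:T, 11:A, 12:D, 13:W, 15:A, 16:A, 17:A
edges: (7,2,f); (7,16,a); (11,7,f); (11,17,a); (15,12,f); (15,13,a); (16,6,a); (16,6,f); (17,10,a); (17,10,f)


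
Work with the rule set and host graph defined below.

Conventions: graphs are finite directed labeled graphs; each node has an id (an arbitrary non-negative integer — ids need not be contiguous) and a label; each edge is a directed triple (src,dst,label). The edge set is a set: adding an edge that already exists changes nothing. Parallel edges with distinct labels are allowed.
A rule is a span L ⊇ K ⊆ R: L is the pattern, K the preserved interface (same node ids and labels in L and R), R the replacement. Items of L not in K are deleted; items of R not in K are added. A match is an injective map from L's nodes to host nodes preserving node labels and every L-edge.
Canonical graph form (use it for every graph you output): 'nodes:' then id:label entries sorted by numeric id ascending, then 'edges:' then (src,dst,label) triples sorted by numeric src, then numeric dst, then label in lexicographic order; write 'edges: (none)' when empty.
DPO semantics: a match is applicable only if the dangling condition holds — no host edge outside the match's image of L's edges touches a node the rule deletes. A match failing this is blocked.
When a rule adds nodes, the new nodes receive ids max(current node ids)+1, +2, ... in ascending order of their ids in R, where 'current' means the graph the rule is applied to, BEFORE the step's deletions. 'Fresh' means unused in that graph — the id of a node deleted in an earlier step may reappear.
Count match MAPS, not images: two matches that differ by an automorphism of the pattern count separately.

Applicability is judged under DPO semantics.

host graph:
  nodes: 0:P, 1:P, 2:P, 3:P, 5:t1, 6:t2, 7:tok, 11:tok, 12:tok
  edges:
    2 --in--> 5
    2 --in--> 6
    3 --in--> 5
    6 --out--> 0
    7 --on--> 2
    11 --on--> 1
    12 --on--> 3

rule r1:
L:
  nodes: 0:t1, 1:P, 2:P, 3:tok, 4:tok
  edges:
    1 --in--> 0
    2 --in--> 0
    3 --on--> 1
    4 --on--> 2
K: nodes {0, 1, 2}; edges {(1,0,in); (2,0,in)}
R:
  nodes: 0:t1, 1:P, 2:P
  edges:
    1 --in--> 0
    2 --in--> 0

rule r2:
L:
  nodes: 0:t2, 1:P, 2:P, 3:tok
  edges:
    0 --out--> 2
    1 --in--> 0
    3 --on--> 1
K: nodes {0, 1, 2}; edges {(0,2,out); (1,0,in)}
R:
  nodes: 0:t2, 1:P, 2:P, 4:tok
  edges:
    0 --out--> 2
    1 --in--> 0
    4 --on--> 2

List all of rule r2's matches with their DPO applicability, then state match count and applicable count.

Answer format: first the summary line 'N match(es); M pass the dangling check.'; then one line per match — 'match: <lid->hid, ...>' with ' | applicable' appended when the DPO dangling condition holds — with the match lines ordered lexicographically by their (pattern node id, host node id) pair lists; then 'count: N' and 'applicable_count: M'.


1 match(es); 1 pass the dangling check.
match: 0->6, 1->2, 2->0, 3->7 | applicable
count: 1
applicable_count: 1
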